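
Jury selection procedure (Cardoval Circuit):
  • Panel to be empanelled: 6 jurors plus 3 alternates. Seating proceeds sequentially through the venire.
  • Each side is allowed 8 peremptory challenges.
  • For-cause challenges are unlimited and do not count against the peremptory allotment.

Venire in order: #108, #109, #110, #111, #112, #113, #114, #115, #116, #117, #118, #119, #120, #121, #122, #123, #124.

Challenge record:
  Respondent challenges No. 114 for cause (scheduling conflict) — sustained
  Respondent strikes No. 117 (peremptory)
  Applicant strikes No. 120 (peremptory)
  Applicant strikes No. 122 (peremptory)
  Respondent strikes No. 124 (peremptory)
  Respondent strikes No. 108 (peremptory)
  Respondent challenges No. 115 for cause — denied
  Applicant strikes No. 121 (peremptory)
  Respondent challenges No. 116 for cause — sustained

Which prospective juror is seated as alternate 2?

Removed: #108, #114, #116, #117, #120, #121, #122, #124. (#115 stays — for-cause denied.)
Seating in order: seats 1–6 → #109, #110, #111, #112, #113, #115; alternates → #118, #119, #123.
So alternate 2 is #119.

119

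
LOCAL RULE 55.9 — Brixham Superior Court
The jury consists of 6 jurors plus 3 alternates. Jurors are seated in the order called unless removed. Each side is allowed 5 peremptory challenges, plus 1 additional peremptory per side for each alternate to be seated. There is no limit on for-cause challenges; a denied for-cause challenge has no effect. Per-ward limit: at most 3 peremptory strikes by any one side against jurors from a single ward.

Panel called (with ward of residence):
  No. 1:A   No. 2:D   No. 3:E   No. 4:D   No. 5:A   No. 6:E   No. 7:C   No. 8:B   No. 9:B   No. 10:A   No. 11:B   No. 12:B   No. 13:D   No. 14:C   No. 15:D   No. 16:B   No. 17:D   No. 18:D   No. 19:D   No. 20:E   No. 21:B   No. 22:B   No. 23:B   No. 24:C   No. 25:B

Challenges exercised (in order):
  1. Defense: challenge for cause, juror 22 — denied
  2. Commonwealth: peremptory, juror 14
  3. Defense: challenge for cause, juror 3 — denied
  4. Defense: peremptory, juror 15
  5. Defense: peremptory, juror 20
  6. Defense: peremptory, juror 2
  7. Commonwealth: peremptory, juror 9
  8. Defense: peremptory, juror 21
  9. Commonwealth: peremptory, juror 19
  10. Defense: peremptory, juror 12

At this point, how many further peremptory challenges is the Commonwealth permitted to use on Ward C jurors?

2

Commonwealth peremptories so far: #14, #9, #19 — 3 of 8 used, 5 left overall.
Against Ward C: #14 — 1 used; per-ward cap 3 leaves 2.
Binding limit: min(5, 2) = 2.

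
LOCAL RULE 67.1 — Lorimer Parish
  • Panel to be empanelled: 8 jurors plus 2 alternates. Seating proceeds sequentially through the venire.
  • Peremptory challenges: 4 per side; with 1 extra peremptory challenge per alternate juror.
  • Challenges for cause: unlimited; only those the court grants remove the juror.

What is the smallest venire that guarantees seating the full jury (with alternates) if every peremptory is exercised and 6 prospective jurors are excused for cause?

28

Seats to fill: 8 + 2 alternates = 10.
Peremptories: 4 + 1×2 = 6 per side × 2 sides = 12.
For-cause removals: 6.
Minimum venire: 10 + 12 + 6 = 28.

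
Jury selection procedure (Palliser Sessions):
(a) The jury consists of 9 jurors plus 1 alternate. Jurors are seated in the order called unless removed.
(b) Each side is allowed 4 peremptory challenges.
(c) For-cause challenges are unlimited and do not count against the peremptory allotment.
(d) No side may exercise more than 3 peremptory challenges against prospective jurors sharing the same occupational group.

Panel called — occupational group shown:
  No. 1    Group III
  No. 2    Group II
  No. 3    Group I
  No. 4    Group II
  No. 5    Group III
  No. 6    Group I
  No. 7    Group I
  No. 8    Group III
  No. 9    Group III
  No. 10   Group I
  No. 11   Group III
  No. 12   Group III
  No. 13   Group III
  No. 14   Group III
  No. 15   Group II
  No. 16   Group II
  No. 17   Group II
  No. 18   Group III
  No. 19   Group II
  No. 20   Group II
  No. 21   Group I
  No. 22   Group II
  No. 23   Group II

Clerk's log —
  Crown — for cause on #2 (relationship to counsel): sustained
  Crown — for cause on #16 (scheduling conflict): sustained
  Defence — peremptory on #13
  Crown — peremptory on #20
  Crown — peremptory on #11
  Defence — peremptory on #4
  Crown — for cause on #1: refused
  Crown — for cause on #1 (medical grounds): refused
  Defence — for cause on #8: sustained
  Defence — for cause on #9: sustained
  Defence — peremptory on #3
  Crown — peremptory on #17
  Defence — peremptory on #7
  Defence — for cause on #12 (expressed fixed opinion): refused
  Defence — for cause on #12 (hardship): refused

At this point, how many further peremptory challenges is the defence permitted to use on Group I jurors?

Defence peremptories so far: #13, #4, #3, #7 — 4 of 4 used, 0 left overall.
Against Group I: #3, #7 — 2 used; per-group cap 3 leaves 1.
Binding limit: min(0, 1) = 0.

0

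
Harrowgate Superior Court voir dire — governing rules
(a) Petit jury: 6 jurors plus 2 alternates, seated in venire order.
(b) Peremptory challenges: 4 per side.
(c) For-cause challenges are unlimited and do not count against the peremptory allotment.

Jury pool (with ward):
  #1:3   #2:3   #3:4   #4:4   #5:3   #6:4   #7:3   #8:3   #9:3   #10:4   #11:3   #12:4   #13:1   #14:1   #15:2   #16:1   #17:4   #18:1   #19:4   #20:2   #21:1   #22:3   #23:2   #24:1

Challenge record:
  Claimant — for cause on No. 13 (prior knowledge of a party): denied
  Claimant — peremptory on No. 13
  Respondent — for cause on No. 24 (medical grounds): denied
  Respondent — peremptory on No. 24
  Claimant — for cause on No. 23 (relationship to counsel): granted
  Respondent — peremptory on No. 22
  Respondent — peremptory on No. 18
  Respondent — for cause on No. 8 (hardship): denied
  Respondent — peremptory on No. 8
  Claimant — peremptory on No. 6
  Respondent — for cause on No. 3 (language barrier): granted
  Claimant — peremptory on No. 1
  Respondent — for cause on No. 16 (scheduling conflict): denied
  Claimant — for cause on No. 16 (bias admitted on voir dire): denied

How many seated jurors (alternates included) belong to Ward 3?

5

Removed: #1, #3, #6, #8, #13, #18, #22, #23, #24.
Seated (8 incl. alternates): #2, #4, #5, #7, #9, #10, #11, #12.
Of those, in Ward 3: #2, #5, #7, #9, #11 → 5.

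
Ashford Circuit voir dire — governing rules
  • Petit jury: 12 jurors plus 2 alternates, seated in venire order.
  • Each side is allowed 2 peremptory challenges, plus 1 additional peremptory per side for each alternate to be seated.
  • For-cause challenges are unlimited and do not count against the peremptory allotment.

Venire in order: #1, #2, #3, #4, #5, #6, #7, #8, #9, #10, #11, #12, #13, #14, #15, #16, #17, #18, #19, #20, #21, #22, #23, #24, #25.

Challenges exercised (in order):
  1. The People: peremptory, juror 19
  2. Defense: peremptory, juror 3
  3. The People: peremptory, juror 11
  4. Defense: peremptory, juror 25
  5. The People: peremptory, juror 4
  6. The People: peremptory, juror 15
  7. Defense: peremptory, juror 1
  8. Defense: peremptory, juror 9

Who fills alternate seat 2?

21

Removed: #1, #3, #4, #9, #11, #15, #19, #25.
Filling seats in venire order through position 14: #2, #5, #6, #7, #8, #10, #12, #13, #14, #16, #17, #18, #20, #21.
So alternate 2 is #21.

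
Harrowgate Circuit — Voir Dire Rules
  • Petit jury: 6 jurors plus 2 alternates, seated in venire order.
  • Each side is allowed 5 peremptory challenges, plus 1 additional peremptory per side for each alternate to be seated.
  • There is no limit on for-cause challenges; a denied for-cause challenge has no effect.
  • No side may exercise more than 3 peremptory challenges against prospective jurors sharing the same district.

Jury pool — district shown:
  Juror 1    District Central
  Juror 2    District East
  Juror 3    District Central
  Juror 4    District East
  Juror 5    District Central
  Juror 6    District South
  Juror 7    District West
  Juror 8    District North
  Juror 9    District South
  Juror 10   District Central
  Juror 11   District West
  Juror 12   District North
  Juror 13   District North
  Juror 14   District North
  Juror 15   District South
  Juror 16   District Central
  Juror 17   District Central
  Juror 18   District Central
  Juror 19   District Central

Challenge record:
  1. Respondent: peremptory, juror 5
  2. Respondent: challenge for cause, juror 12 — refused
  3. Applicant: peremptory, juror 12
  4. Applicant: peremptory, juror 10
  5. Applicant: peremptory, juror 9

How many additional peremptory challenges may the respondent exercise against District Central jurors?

Respondent peremptories so far: #5 — 1 of 7 used, 6 left overall.
Against District Central: #5 — 1 used; per-district cap 3 leaves 2.
Binding limit: min(6, 2) = 2.

2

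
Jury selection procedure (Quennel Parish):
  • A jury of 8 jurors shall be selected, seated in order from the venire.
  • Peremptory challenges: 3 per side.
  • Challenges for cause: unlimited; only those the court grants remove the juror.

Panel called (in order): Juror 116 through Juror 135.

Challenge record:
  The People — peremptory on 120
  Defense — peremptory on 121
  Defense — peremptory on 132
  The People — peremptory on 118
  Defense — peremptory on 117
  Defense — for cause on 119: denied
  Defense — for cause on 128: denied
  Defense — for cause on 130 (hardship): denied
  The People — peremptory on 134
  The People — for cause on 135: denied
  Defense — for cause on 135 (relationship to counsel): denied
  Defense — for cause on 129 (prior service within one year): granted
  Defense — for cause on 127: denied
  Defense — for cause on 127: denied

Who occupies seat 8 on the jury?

Removed: #117, #118, #120, #121, #129, #132, #134. (#119, #127, #128, #130, #135 stay — for-cause denied.)
Filling seats in venire order through position 8: #116, #119, #122, #123, #124, #125, #126, #127.
So seat 8 is #127.

127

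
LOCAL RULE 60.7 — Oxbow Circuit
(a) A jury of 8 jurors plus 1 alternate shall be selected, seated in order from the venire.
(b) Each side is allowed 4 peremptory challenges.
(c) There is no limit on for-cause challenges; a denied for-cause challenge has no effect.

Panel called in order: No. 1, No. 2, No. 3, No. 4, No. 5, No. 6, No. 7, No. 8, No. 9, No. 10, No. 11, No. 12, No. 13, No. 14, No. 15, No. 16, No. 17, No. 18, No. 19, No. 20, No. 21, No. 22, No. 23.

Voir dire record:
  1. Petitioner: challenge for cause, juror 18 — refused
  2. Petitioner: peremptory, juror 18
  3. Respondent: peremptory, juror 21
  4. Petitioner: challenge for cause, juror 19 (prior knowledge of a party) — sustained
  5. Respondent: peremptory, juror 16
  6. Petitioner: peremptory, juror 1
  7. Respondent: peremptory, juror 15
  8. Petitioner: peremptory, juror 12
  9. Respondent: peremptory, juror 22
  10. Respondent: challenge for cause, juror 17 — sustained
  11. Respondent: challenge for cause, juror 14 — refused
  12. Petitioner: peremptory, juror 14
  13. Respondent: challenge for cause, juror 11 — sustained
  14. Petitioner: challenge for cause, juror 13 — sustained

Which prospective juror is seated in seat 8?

Removed: #1, #11, #12, #13, #14, #15, #16, #17, #18, #19, #21, #22.
Seating in order: seats 1–8 → #2, #3, #4, #5, #6, #7, #8, #9; alternates → #10.
So seat 8 is #9.

9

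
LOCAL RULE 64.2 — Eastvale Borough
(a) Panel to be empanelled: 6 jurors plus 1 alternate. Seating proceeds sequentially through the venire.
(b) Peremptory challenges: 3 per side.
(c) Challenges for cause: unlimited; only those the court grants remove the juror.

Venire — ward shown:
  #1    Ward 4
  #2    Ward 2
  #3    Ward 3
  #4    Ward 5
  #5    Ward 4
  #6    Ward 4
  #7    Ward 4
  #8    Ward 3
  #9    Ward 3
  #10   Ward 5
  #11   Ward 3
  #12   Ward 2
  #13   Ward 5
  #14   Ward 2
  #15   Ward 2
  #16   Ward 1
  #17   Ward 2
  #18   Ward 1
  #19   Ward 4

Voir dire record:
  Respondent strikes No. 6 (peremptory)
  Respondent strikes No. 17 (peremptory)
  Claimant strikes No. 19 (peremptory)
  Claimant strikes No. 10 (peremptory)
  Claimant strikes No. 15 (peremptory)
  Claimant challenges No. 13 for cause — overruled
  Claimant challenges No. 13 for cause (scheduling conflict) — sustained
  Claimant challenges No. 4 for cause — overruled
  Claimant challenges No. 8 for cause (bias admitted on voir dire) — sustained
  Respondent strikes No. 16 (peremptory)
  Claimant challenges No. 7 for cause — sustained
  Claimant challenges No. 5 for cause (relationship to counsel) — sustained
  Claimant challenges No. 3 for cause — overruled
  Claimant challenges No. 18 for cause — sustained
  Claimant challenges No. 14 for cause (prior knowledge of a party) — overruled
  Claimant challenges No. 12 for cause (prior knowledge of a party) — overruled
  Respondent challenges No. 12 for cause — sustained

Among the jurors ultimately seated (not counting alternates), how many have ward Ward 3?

Removed: #5, #6, #7, #8, #10, #12, #13, #15, #16, #17, #18, #19.
Seated jurors 1–6: #1, #2, #3, #4, #9, #11 (alternates #14 not counted).
Of those, in Ward 3: #3, #9, #11 → 3.

3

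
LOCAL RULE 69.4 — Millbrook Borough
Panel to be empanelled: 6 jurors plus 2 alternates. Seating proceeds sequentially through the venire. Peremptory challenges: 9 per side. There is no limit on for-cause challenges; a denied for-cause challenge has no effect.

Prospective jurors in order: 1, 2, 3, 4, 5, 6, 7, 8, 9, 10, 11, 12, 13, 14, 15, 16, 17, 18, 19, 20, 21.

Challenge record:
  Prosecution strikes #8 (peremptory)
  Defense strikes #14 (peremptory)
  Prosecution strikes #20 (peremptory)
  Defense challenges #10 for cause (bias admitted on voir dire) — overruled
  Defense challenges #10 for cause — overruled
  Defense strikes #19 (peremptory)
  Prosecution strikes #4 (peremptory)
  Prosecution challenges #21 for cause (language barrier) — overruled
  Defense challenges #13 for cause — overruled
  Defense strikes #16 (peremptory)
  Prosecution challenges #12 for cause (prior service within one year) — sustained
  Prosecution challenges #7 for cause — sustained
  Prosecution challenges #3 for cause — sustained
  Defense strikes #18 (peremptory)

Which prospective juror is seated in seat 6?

Removed: #3, #4, #7, #8, #12, #14, #16, #18, #19, #20. (#10, #13, #21 stay — for-cause denied.)
Filling seats in venire order through position 6: #1, #2, #5, #6, #9, #10.
So seat 6 is #10.

10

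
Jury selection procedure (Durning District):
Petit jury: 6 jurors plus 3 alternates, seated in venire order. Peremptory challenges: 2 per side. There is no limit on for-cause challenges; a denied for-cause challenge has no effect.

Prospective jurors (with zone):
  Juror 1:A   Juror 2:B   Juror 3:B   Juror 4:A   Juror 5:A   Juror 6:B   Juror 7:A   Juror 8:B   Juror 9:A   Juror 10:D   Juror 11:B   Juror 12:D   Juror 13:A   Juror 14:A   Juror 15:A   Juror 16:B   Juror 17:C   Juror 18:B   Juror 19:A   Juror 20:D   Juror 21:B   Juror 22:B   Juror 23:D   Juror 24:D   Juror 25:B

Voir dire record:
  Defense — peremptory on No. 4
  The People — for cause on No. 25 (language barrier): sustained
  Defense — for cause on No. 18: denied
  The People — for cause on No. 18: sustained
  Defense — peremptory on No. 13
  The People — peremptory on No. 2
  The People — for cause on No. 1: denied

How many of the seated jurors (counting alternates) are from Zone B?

4

Removed: #2, #4, #13, #18, #25.
Seated (9 incl. alternates): #1, #3, #5, #6, #7, #8, #9, #10, #11.
Of those, in Zone B: #3, #6, #8, #11 → 4.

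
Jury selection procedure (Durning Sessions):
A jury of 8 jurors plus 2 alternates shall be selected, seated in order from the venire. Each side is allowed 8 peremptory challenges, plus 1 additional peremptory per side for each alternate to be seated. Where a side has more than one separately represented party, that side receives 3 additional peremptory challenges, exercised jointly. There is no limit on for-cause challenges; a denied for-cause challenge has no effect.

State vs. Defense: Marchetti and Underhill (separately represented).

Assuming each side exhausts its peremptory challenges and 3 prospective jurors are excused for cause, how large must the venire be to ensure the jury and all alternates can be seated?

Seats to fill: 8 + 2 alternates = 10.
Peremptories — State: 8 + 1×2 = 10; Defense: 8 + 1×2 + 3 = 13; total 23.
For-cause removals: 3.
Minimum venire: 10 + 23 + 3 = 36.

36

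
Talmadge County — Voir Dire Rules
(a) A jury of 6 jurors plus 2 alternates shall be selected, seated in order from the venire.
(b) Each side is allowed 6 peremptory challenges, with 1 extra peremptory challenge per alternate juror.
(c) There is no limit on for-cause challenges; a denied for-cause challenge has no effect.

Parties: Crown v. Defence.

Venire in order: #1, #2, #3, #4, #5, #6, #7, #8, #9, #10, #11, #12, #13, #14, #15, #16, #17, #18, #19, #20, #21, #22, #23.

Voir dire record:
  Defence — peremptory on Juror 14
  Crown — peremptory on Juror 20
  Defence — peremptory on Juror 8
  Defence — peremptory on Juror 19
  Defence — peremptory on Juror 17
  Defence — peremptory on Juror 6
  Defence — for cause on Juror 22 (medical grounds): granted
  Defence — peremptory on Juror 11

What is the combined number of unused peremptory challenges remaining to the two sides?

9

Crown allotment: 6 base + 1 × 2 alternates = 8. Defence allotment: 6 base + 1 × 2 alternates = 8.
Crown peremptories used: #20 — 1.
Defence peremptories used: #14, #8, #19, #17, #6, #11 — 6 (the for-cause on #22 doesn't count).
Remaining: (8 − 1) + (8 − 6) = 9.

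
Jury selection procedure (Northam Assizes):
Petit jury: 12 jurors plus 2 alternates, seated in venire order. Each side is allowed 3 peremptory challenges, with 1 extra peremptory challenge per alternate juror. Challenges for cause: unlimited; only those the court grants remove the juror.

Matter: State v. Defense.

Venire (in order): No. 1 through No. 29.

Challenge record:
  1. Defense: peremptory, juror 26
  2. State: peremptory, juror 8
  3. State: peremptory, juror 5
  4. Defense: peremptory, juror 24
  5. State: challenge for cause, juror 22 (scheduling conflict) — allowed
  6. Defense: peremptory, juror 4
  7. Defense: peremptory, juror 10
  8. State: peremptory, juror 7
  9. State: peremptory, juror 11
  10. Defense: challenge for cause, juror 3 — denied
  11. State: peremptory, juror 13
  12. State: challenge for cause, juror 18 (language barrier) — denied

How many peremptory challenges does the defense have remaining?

Defense allotment: 3 base + 1 × 2 alternates = 5.
Defense peremptories used: #26, #24, #4, #10 — 4 (the for-cause on #3 doesn't count).
Remaining: 5 − 4 = 1.

1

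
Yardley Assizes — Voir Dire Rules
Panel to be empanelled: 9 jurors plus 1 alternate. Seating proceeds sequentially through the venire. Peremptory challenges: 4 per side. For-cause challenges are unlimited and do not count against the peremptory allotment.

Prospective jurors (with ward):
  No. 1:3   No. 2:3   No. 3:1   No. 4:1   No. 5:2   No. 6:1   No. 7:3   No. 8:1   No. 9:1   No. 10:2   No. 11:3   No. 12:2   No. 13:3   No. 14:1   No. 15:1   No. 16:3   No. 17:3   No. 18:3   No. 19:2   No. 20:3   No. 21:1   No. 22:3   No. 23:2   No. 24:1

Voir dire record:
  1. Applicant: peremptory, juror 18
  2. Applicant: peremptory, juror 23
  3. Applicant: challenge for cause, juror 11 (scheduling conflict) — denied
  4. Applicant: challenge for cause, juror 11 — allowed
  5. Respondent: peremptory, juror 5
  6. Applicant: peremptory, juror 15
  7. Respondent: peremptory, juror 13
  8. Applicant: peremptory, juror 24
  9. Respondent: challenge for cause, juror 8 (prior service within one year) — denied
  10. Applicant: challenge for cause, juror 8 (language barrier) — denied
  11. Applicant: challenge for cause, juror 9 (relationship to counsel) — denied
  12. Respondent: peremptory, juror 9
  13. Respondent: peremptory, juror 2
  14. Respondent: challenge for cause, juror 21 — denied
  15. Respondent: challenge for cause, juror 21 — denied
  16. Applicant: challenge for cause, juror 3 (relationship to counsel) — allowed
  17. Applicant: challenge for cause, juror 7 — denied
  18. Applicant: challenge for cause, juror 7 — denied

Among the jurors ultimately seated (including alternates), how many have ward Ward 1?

Removed: #2, #3, #5, #9, #11, #13, #15, #18, #23, #24.
Seated (10 incl. alternates): #1, #4, #6, #7, #8, #10, #12, #14, #16, #17.
Of those, in Ward 1: #4, #6, #8, #14 → 4.

4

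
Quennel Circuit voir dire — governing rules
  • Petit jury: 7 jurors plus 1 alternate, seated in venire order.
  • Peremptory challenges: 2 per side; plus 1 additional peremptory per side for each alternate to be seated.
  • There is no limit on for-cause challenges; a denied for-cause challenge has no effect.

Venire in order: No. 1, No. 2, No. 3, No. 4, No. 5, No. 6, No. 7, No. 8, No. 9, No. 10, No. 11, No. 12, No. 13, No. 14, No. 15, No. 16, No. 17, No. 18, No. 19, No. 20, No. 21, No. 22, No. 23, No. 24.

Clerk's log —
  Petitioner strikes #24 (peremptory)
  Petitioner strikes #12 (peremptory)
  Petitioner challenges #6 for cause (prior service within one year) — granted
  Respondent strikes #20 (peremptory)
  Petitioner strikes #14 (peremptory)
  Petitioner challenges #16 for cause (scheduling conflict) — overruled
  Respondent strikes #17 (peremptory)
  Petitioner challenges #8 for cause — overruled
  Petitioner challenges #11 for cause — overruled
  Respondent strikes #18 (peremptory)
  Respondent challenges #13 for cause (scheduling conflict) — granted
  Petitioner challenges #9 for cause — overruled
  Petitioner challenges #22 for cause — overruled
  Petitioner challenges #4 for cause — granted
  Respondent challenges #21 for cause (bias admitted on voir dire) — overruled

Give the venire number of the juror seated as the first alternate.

10

Removed: #4, #6, #12, #13, #14, #17, #18, #20, #24. (#8, #9, #11, #16, #21, #22 stay — for-cause denied.)
Filling seats in venire order through position 8: #1, #2, #3, #5, #7, #8, #9, #10.
So alternate 1 is #10.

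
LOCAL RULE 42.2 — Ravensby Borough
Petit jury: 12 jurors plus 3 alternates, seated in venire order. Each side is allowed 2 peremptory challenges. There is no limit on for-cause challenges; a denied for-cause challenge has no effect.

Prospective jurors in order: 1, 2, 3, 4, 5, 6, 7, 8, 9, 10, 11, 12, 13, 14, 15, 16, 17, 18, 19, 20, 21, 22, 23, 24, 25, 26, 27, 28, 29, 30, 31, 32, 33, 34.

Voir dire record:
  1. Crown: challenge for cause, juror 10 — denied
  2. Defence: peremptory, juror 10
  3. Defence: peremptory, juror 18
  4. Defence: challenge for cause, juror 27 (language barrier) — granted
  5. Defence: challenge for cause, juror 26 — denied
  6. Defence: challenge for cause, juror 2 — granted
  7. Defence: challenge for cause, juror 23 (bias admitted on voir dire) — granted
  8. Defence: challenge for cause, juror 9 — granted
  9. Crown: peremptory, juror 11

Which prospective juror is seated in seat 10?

14

Removed: #2, #9, #10, #11, #18, #23, #27. (#26 stays — for-cause denied.)
Filling seats in venire order through position 10: #1, #3, #4, #5, #6, #7, #8, #12, #13, #14.
So seat 10 is #14.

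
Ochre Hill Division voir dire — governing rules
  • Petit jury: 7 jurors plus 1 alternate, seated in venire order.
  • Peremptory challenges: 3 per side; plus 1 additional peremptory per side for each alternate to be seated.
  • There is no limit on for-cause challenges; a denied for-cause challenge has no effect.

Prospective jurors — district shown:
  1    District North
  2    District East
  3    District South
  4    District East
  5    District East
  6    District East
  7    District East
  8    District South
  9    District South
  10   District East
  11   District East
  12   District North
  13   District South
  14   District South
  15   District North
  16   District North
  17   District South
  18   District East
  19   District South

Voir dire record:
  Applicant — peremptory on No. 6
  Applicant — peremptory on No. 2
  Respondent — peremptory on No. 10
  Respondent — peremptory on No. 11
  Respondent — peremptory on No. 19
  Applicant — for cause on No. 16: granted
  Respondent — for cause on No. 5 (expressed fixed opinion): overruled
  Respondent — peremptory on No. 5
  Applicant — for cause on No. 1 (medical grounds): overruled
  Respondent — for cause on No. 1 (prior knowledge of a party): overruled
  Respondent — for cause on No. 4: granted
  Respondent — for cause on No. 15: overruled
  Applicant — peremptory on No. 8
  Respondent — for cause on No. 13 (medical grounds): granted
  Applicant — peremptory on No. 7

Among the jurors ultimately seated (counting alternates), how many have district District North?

Removed: #2, #4, #5, #6, #7, #8, #10, #11, #13, #16, #19.
Seated (8 incl. alternates): #1, #3, #9, #12, #14, #15, #17, #18.
Of those, in District North: #1, #12, #15 → 3.

3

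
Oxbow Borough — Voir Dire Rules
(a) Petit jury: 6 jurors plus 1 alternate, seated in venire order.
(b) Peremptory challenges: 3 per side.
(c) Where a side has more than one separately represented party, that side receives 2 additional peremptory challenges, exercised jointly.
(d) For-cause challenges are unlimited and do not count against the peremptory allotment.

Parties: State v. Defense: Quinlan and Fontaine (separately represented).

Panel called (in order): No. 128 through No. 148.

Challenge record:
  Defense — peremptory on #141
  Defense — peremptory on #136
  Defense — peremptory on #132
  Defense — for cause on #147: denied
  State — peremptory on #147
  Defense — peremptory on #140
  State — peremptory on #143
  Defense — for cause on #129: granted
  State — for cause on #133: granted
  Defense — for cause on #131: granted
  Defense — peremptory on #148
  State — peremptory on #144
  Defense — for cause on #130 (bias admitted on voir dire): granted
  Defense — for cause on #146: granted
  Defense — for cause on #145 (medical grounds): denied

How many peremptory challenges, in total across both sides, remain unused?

0

State allotment: 3. Defense allotment: 3 base + 2 multi-party = 5.
State peremptories used: #147, #143, #144 — 3 (the for-cause on #133 doesn't count).
Defense peremptories used: #141, #136, #132, #140, #148 — 5 (for-cause on #147, #129, #131, #130, #146, #145 don't count).
Remaining: (3 − 3) + (5 − 5) = 0.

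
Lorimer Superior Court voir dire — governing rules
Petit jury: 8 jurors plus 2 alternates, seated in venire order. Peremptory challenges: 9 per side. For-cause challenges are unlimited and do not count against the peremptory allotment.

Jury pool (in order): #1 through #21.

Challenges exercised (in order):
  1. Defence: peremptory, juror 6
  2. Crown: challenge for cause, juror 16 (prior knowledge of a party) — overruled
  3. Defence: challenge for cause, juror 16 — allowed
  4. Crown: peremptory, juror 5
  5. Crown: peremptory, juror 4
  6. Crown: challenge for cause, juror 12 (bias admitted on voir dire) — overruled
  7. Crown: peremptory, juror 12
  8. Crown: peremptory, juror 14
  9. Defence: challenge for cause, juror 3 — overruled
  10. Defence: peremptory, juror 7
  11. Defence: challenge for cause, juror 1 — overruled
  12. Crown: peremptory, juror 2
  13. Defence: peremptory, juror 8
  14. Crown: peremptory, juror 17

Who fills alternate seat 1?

Removed: #2, #4, #5, #6, #7, #8, #12, #14, #16, #17. (#1, #3 stay — for-cause denied.)
Seating in order: seats 1–8 → #1, #3, #9, #10, #11, #13, #15, #18; alternates → #19, #20.
So alternate 1 is #19.

19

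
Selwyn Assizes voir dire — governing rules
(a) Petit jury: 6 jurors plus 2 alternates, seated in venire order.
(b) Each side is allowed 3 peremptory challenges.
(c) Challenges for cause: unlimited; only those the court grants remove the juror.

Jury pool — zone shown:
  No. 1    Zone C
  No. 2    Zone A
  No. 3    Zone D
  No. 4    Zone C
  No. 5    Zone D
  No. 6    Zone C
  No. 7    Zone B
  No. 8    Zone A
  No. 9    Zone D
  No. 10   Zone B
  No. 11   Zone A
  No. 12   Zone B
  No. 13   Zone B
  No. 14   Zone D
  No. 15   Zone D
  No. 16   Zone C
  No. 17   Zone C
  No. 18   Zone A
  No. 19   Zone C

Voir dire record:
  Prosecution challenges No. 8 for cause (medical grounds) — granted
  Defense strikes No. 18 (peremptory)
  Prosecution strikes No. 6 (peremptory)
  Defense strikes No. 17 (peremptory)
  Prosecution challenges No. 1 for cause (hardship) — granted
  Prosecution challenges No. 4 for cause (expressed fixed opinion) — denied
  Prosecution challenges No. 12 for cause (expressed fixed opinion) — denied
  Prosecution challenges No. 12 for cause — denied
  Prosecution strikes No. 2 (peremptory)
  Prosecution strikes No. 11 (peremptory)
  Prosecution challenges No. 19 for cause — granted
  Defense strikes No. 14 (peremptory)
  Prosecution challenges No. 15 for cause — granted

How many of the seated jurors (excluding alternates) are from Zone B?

2

Removed: #1, #2, #6, #8, #11, #14, #15, #17, #18, #19.
Seated jurors 1–6: #3, #4, #5, #7, #9, #10 (alternates #12, #13 not counted).
Of those, in Zone B: #7, #10 → 2.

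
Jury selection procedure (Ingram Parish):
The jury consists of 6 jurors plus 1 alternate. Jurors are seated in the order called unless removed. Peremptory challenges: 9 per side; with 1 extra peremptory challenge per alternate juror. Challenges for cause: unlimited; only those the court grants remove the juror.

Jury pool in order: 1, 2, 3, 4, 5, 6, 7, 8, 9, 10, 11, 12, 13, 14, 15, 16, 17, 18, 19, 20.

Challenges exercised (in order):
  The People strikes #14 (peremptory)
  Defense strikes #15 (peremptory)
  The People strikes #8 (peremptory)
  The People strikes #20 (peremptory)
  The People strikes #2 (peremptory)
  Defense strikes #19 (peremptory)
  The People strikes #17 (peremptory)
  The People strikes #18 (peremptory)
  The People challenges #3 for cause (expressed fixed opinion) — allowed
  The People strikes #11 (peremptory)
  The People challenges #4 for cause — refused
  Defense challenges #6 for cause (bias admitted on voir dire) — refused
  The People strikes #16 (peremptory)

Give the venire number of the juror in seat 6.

9

Removed: #2, #3, #8, #11, #14, #15, #16, #17, #18, #19, #20. (#4, #6 stay — for-cause denied.)
Filling seats in venire order through position 6: #1, #4, #5, #6, #7, #9.
So seat 6 is #9.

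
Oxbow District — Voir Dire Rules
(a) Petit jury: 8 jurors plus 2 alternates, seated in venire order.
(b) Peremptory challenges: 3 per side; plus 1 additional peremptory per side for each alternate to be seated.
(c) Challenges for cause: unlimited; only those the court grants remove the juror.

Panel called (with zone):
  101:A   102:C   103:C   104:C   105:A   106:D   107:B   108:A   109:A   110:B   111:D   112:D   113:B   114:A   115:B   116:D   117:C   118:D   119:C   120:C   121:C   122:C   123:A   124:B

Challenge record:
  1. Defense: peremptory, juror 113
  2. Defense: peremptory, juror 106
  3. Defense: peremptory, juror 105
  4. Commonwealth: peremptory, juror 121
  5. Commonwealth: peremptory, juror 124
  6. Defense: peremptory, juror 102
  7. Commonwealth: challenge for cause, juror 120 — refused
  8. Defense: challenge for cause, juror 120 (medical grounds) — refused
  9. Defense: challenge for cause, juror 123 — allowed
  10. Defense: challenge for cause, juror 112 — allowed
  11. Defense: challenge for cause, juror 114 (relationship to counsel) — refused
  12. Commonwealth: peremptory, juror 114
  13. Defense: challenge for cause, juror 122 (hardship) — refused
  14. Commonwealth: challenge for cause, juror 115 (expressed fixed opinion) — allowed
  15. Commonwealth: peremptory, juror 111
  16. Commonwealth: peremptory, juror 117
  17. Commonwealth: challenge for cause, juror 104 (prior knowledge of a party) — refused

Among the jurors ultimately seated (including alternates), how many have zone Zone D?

2

Removed: #102, #105, #106, #111, #112, #113, #114, #115, #117, #121, #123, #124.
Seated (10 incl. alternates): #101, #103, #104, #107, #108, #109, #110, #116, #118, #119.
Of those, in Zone D: #116, #118 → 2.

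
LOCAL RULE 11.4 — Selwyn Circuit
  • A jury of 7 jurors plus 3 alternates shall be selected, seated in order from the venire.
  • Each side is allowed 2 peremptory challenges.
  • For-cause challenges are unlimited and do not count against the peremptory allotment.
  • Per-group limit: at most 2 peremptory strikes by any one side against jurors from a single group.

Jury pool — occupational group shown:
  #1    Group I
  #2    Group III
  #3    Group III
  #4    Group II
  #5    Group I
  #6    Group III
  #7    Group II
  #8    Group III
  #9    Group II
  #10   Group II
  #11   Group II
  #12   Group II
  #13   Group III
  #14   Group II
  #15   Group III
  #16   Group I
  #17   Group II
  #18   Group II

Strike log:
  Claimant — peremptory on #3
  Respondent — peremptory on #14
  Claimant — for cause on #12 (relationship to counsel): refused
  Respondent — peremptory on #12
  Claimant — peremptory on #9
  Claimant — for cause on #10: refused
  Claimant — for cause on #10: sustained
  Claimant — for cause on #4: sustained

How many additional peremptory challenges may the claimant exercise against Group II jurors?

0

Claimant peremptories so far: #3, #9 — 2 of 2 used, 0 left overall.
Against Group II: #9 — 1 used; per-group cap 2 leaves 1.
Binding limit: min(0, 1) = 0.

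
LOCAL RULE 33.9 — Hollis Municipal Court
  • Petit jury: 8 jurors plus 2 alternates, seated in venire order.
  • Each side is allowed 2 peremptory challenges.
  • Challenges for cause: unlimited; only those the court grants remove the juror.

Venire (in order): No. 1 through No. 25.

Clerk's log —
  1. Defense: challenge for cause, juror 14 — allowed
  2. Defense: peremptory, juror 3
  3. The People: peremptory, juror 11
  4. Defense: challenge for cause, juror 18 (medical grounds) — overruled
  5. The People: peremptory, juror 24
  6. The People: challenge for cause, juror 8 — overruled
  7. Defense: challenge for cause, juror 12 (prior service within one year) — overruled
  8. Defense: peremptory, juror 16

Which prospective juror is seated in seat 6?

Removed: #3, #11, #14, #16, #24. (#8, #12, #18 stay — for-cause denied.)
Seating in order: seats 1–8 → #1, #2, #4, #5, #6, #7, #8, #9; alternates → #10, #12.
So seat 6 is #7.

7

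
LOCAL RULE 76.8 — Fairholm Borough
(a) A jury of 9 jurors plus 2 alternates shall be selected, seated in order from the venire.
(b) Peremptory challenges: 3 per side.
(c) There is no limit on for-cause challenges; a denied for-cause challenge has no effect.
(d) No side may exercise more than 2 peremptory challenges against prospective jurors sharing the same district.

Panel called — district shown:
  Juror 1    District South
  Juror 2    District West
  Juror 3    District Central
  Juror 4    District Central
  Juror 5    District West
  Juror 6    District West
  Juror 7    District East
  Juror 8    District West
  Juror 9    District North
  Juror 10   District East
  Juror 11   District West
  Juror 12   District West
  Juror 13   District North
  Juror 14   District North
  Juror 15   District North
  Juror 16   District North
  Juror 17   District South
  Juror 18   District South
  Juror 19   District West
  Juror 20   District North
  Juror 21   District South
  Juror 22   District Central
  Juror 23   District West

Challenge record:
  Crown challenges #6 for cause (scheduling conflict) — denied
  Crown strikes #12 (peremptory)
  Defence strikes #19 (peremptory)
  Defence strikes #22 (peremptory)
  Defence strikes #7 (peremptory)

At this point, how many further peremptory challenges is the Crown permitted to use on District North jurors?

2

Crown peremptories so far: #12 — 1 of 3 used, 2 left overall.
Against District North: none yet — per-district cap 2 leaves 2.
Binding limit: min(2, 2) = 2.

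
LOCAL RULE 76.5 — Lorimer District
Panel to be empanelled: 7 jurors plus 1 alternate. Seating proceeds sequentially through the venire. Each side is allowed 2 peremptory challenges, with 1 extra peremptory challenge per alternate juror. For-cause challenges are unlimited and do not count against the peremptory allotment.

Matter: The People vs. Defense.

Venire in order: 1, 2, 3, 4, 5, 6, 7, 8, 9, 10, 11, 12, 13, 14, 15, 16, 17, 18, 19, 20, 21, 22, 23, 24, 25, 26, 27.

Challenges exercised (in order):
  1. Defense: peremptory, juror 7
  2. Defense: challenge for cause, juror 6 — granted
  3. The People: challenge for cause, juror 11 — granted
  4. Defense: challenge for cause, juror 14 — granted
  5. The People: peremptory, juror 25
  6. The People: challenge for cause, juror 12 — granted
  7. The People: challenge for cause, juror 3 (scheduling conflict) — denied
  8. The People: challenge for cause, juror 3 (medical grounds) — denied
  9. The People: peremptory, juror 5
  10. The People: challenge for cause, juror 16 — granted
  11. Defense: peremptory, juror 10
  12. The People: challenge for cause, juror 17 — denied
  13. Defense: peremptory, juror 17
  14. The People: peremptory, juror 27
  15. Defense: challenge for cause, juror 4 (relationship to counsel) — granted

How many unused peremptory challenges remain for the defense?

Defense allotment: 2 base + 1 × 1 alternate = 3.
Defense peremptories used: #7, #10, #17 — 3 (for-cause on #6, #14, #4 don't count).
Remaining: 3 − 3 = 0.

0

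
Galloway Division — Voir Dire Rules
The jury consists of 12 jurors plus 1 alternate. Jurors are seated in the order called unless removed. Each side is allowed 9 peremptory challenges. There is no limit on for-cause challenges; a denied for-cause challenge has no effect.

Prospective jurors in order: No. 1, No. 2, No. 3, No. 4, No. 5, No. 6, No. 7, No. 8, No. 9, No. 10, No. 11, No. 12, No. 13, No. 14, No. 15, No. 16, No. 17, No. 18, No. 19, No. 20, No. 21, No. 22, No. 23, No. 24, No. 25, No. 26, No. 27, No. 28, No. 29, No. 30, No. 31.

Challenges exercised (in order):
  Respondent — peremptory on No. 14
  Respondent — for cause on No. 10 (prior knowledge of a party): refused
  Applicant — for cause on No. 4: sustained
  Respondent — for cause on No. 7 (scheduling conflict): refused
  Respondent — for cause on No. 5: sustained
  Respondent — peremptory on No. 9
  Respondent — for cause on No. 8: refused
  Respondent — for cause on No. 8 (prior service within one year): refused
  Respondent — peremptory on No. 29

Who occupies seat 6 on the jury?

8

Removed: #4, #5, #9, #14, #29. (#7, #8, #10 stay — for-cause denied.)
Seating in order: seats 1–12 → #1, #2, #3, #6, #7, #8, #10, #11, #12, #13, #15, #16; alternates → #17.
So seat 6 is #8.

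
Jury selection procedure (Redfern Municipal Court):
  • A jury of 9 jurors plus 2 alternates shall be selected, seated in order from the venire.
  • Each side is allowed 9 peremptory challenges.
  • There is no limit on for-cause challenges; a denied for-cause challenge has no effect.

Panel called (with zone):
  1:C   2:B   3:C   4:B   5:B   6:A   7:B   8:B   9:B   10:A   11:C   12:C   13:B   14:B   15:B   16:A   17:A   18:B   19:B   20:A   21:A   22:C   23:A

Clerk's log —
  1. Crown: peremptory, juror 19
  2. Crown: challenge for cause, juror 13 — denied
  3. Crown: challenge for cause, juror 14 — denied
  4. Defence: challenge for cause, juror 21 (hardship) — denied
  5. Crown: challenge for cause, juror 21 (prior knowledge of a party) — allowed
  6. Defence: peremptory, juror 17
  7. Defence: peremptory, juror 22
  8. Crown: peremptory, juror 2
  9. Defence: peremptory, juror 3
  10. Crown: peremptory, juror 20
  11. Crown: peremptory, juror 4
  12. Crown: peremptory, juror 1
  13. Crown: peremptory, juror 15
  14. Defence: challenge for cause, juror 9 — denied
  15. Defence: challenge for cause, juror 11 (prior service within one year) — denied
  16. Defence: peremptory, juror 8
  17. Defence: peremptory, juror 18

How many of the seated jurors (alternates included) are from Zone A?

Removed: #1, #2, #3, #4, #8, #15, #17, #18, #19, #20, #21, #22.
Seated (11 incl. alternates): #5, #6, #7, #9, #10, #11, #12, #13, #14, #16, #23.
Of those, in Zone A: #6, #10, #16, #23 → 4.

4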